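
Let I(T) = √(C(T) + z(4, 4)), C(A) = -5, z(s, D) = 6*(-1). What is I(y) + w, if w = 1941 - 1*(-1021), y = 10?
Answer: 2962 + I*√11 ≈ 2962.0 + 3.3166*I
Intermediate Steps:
z(s, D) = -6
I(T) = I*√11 (I(T) = √(-5 - 6) = √(-11) = I*√11)
w = 2962 (w = 1941 + 1021 = 2962)
I(y) + w = I*√11 + 2962 = 2962 + I*√11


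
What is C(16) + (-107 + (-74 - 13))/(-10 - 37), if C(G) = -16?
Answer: -558/47 ≈ -11.872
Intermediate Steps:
C(16) + (-107 + (-74 - 13))/(-10 - 37) = -16 + (-107 + (-74 - 13))/(-10 - 37) = -16 + (-107 - 87)/(-47) = -16 - 194*(-1/47) = -16 + 194/47 = -558/47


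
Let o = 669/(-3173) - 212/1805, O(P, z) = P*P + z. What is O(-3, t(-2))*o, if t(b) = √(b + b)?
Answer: -890631/301435 - 197918*I/301435 ≈ -2.9546 - 0.65659*I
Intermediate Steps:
t(b) = √2*√b (t(b) = √(2*b) = √2*√b)
O(P, z) = z + P² (O(P, z) = P² + z = z + P²)
o = -98959/301435 (o = 669*(-1/3173) - 212*1/1805 = -669/3173 - 212/1805 = -98959/301435 ≈ -0.32829)
O(-3, t(-2))*o = (√2*√(-2) + (-3)²)*(-98959/301435) = (√2*(I*√2) + 9)*(-98959/301435) = (2*I + 9)*(-98959/301435) = (9 + 2*I)*(-98959/301435) = -890631/301435 - 197918*I/301435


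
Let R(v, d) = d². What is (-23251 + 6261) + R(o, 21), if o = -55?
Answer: -16549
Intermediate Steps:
(-23251 + 6261) + R(o, 21) = (-23251 + 6261) + 21² = -16990 + 441 = -16549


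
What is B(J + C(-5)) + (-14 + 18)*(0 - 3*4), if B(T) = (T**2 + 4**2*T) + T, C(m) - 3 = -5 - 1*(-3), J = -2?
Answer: -64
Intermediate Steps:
C(m) = 1 (C(m) = 3 + (-5 - 1*(-3)) = 3 + (-5 + 3) = 3 - 2 = 1)
B(T) = T**2 + 17*T (B(T) = (T**2 + 16*T) + T = T**2 + 17*T)
B(J + C(-5)) + (-14 + 18)*(0 - 3*4) = (-2 + 1)*(17 + (-2 + 1)) + (-14 + 18)*(0 - 3*4) = -(17 - 1) + 4*(0 - 12) = -1*16 + 4*(-12) = -16 - 48 = -64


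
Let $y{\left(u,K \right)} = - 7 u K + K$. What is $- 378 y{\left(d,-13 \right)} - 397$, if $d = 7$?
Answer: $-236269$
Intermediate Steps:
$y{\left(u,K \right)} = K - 7 K u$ ($y{\left(u,K \right)} = - 7 K u + K = K - 7 K u$)
$- 378 y{\left(d,-13 \right)} - 397 = - 378 \left(- 13 \left(1 - 49\right)\right) - 397 = - 378 \left(\left(-13\right) \left(-48\right)\right) - 397 = \left(-378\right) 624 - 397 = -235872 - 397 = -236269$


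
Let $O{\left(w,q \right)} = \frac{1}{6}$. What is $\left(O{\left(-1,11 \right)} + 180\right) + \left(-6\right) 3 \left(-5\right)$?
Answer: $\frac{1621}{6} \approx 270.17$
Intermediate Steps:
$O{\left(w,q \right)} = \frac{1}{6}$
$\left(O{\left(-1,11 \right)} + 180\right) + \left(-6\right) 3 \left(-5\right) = \left(\frac{1}{6} + 180\right) + \left(-6\right) 3 \left(-5\right) = \frac{1081}{6} - -90 = \frac{1081}{6} + 90 = \frac{1621}{6}$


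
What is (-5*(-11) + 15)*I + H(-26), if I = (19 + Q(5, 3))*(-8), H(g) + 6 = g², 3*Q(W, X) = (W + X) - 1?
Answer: -33830/3 ≈ -11277.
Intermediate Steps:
Q(W, X) = -⅓ + W/3 + X/3 (Q(W, X) = ((W + X) - 1)/3 = (-1 + W + X)/3 = -⅓ + W/3 + X/3)
H(g) = -6 + g²
I = -512/3 (I = (19 + (-⅓ + (⅓)*5 + (⅓)*3))*(-8) = (19 + (-⅓ + 5/3 + 1))*(-8) = (19 + 7/3)*(-8) = (64/3)*(-8) = -512/3 ≈ -170.67)
(-5*(-11) + 15)*I + H(-26) = (-5*(-11) + 15)*(-512/3) + (-6 + (-26)²) = (55 + 15)*(-512/3) + (-6 + 676) = 70*(-512/3) + 670 = -35840/3 + 670 = -33830/3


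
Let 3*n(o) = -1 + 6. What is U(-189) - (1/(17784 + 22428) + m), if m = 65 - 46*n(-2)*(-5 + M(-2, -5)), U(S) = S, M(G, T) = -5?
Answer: -41043049/40212 ≈ -1020.7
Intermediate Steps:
n(o) = 5/3 (n(o) = (-1 + 6)/3 = (⅓)*5 = 5/3)
m = 2495/3 (m = 65 - 230*(-5 - 5)/3 = 65 - 230*(-10)/3 = 65 - 46*(-50/3) = 65 + 2300/3 = 2495/3 ≈ 831.67)
U(-189) - (1/(17784 + 22428) + m) = -189 - (1/(17784 + 22428) + 2495/3) = -189 - (1/40212 + 2495/3) = -189 - 1*33442981/40212 = -189 - 33442981/40212 = -41043049/40212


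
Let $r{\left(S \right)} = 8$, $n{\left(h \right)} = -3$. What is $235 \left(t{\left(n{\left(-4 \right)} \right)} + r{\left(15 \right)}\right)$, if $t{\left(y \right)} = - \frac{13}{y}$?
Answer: $\frac{8695}{3} \approx 2898.3$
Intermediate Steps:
$235 \left(t{\left(n{\left(-4 \right)} \right)} + r{\left(15 \right)}\right) = 235 \left(- \frac{13}{-3} + 8\right) = 235 \left(\left(-13\right) \left(- \frac{1}{3}\right) + 8\right) = 235 \left(\frac{13}{3} + 8\right) = 235 \cdot \frac{37}{3} = \frac{8695}{3}$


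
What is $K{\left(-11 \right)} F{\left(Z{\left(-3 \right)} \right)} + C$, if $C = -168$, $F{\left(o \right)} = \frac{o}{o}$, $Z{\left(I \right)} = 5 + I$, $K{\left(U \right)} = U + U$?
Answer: $-190$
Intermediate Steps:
$K{\left(U \right)} = 2 U$
$F{\left(o \right)} = 1$
$K{\left(-11 \right)} F{\left(Z{\left(-3 \right)} \right)} + C = 2 \left(-11\right) 1 - 168 = \left(-22\right) 1 - 168 = -22 - 168 = -190$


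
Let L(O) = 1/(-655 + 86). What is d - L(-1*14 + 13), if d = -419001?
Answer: -238411568/569 ≈ -4.1900e+5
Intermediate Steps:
L(O) = -1/569 (L(O) = 1/(-569) = -1/569)
d - L(-1*14 + 13) = -419001 - 1*(-1/569) = -419001 + 1/569 = -238411568/569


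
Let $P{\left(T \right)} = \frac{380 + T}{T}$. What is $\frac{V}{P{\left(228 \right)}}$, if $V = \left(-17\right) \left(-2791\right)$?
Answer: $\frac{142341}{8} \approx 17793.0$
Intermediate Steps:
$V = 47447$
$P{\left(T \right)} = \frac{380 + T}{T}$
$\frac{V}{P{\left(228 \right)}} = \frac{47447}{\frac{1}{228} \left(380 + 228\right)} = \frac{47447}{\frac{1}{228} \cdot 608} = \frac{47447}{\frac{8}{3}} = 47447 \cdot \frac{3}{8} = \frac{142341}{8}$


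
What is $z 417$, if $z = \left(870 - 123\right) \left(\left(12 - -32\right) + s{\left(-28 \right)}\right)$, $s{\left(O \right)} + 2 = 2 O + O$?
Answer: $-13082958$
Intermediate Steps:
$s{\left(O \right)} = -2 + 3 O$ ($s{\left(O \right)} = -2 + \left(2 O + O\right) = -2 + 3 O$)
$z = -31374$ ($z = \left(870 - 123\right) \left(\left(12 - -32\right) + \left(-2 + 3 \left(-28\right)\right)\right) = 747 \left(\left(12 + 32\right) - 86\right) = 747 \left(44 - 86\right) = 747 \left(-42\right) = -31374$)
$z 417 = \left(-31374\right) 417 = -13082958$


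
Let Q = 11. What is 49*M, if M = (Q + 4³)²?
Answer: 275625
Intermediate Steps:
M = 5625 (M = (11 + 4³)² = (11 + 64)² = 75² = 5625)
49*M = 49*5625 = 275625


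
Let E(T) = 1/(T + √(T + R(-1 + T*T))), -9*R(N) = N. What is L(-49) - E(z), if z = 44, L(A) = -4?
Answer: 3*(-4*√19 + 59*I)/(-44*I + 3*√19) ≈ -4.0209 + 0.0062063*I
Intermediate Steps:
R(N) = -N/9
E(T) = 1/(T + √(⅑ + T - T²/9)) (E(T) = 1/(T + √(T - (-1 + T*T)/9)) = 1/(T + √(T - (-1 + T²)/9)) = 1/(T + √(T + (⅑ - T²/9))) = 1/(T + √(⅑ + T - T²/9)))
L(-49) - E(z) = -4 - 3/(√(1 - 1*44² + 9*44) + 3*44) = -4 - 3/(√(1 - 1*1936 + 396) + 132) = -4 - 3/(√(1 - 1936 + 396) + 132) = -4 - 3/(√(-1539) + 132) = -4 - 3/(9*I*√19 + 132) = -4 - 3/(132 + 9*I*√19)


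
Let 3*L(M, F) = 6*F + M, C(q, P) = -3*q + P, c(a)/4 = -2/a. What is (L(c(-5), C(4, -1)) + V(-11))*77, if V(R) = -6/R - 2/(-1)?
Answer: -26474/15 ≈ -1764.9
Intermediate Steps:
c(a) = -8/a (c(a) = 4*(-2/a) = -8/a)
V(R) = 2 - 6/R (V(R) = -6/R - 2*(-1) = -6/R + 2 = 2 - 6/R)
C(q, P) = P - 3*q
L(M, F) = 2*F + M/3 (L(M, F) = (6*F + M)/3 = (M + 6*F)/3 = 2*F + M/3)
(L(c(-5), C(4, -1)) + V(-11))*77 = ((2*(-1 - 3*4) + (-8/(-5))/3) + (2 - 6/(-11)))*77 = ((2*(-1 - 12) + (-8*(-1/5))/3) + (2 - 6*(-1/11)))*77 = ((2*(-13) + (1/3)*(8/5)) + (2 + 6/11))*77 = ((-26 + 8/15) + 28/11)*77 = (-382/15 + 28/11)*77 = -3782/165*77 = -26474/15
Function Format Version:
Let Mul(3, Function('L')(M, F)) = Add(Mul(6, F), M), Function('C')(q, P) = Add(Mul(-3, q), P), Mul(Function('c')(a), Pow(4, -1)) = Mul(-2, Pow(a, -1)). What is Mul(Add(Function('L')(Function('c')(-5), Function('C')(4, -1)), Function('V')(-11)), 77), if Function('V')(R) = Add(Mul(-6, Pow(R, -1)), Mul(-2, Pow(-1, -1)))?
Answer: Rational(-26474, 15) ≈ -1764.9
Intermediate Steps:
Function('c')(a) = Mul(-8, Pow(a, -1)) (Function('c')(a) = Mul(4, Mul(-2, Pow(a, -1))) = Mul(-8, Pow(a, -1)))
Function('V')(R) = Add(2, Mul(-6, Pow(R, -1))) (Function('V')(R) = Add(Mul(-6, Pow(R, -1)), Mul(-2, -1)) = Add(Mul(-6, Pow(R, -1)), 2) = Add(2, Mul(-6, Pow(R, -1))))
Function('C')(q, P) = Add(P, Mul(-3, q))
Function('L')(M, F) = Add(Mul(2, F), Mul(Rational(1, 3), M)) (Function('L')(M, F) = Mul(Rational(1, 3), Add(Mul(6, F), M)) = Mul(Rational(1, 3), Add(M, Mul(6, F))) = Add(Mul(2, F), Mul(Rational(1, 3), M)))
Mul(Add(Function('L')(Function('c')(-5), Function('C')(4, -1)), Function('V')(-11)), 77) = Mul(Add(Add(Mul(2, Add(-1, Mul(-3, 4))), Mul(Rational(1, 3), Mul(-8, Pow(-5, -1)))), Add(2, Mul(-6, Pow(-11, -1)))), 77) = Mul(Add(Add(Mul(2, Add(-1, -12)), Mul(Rational(1, 3), Mul(-8, Rational(-1, 5)))), Add(2, Mul(-6, Rational(-1, 11)))), 77) = Mul(Add(Add(Mul(2, -13), Mul(Rational(1, 3), Rational(8, 5))), Add(2, Rational(6, 11))), 77) = Mul(Add(Add(-26, Rational(8, 15)), Rational(28, 11)), 77) = Mul(Add(Rational(-382, 15), Rational(28, 11)), 77) = Mul(Rational(-3782, 165), 77) = Rational(-26474, 15)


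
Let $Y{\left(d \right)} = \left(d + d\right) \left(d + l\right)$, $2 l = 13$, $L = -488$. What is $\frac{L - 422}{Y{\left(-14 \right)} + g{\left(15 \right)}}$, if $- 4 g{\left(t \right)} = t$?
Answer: $- \frac{728}{165} \approx -4.4121$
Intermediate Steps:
$l = \frac{13}{2}$ ($l = \frac{1}{2} \cdot 13 = \frac{13}{2} \approx 6.5$)
$g{\left(t \right)} = - \frac{t}{4}$
$Y{\left(d \right)} = 2 d \left(\frac{13}{2} + d\right)$ ($Y{\left(d \right)} = \left(d + d\right) \left(d + \frac{13}{2}\right) = 2 d \left(\frac{13}{2} + d\right)$)
$\frac{L - 422}{Y{\left(-14 \right)} + g{\left(15 \right)}} = \frac{-488 - 422}{- 14 \left(13 + 2 \left(-14\right)\right) - \frac{15}{4}} = - \frac{910}{- 14 \left(13 - 28\right) - \frac{15}{4}} = - \frac{910}{\left(-14\right) \left(-15\right) - \frac{15}{4}} = - \frac{910}{210 - \frac{15}{4}} = - \frac{910}{\frac{825}{4}} = \left(-910\right) \frac{4}{825} = - \frac{728}{165}$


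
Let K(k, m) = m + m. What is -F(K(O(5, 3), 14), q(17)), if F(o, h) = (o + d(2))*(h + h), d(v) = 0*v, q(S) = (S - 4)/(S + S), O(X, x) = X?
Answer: -364/17 ≈ -21.412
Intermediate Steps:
K(k, m) = 2*m
q(S) = (-4 + S)/(2*S) (q(S) = (-4 + S)/((2*S)) = (-4 + S)*(1/(2*S)) = (-4 + S)/(2*S))
d(v) = 0
F(o, h) = 2*h*o (F(o, h) = (o + 0)*(h + h) = o*(2*h) = 2*h*o)
-F(K(O(5, 3), 14), q(17)) = -2*(1/2)*(-4 + 17)/17*2*14 = -2*(1/2)*(1/17)*13*28 = -2*13*28/34 = -1*364/17 = -364/17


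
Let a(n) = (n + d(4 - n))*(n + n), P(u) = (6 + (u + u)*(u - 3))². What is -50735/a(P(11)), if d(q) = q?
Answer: -50735/264992 ≈ -0.19146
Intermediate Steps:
P(u) = (6 + 2*u*(-3 + u))² (P(u) = (6 + (2*u)*(-3 + u))² = (6 + 2*u*(-3 + u))²)
a(n) = 8*n (a(n) = (n + (4 - n))*(n + n) = 4*(2*n) = 8*n)
-50735/a(P(11)) = -50735*1/(32*(3 + 11² - 3*11)²) = -50735*1/(32*(3 + 121 - 33)²) = -50735/(8*(4*91²)) = -50735/(8*(4*8281)) = -50735/(8*33124) = -50735/264992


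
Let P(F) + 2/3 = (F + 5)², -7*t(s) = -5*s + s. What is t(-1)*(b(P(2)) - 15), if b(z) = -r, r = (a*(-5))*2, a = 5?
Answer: -20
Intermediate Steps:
r = -50 (r = (5*(-5))*2 = -25*2 = -50)
t(s) = 4*s/7 (t(s) = -(-5*s + s)/7 = -(-4)*s/7 = 4*s/7)
P(F) = -⅔ + (5 + F)² (P(F) = -⅔ + (F + 5)² = -⅔ + (5 + F)²)
b(z) = 50 (b(z) = -1*(-50) = 50)
t(-1)*(b(P(2)) - 15) = ((4/7)*(-1))*(50 - 15) = -4/7*35 = -20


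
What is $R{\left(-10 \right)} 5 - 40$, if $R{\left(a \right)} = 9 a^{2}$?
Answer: $4460$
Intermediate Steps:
$R{\left(-10 \right)} 5 - 40 = 9 \left(-10\right)^{2} \cdot 5 - 40 = 9 \cdot 100 \cdot 5 - 40 = 900 \cdot 5 - 40 = 4500 - 40 = 4460$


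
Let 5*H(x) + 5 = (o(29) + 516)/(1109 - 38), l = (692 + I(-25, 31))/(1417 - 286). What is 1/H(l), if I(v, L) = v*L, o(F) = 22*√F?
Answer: -5182569/4680377 - 23562*√29/4680377 ≈ -1.1344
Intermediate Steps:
I(v, L) = L*v
l = -83/1131 (l = (692 + 31*(-25))/(1417 - 286) = (692 - 775)/1131 = -83*1/1131 = -83/1131 ≈ -0.073386)
H(x) = -1613/1785 + 22*√29/5355 (H(x) = -1 + ((22*√29 + 516)/(1109 - 38))/5 = -1 + ((516 + 22*√29)/1071)/5 = -1 + ((516 + 22*√29)*(1/1071))/5 = -1 + (172/357 + 22*√29/1071)/5 = -1 + (172/1785 + 22*√29/5355) = -1613/1785 + 22*√29/5355)
1/H(l) = 1/(-1613/1785 + 22*√29/5355)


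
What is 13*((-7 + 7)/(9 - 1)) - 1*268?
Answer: -268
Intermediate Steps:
13*((-7 + 7)/(9 - 1)) - 1*268 = 13*(0/8) - 268 = 13*(0*(1/8)) - 268 = 13*0 - 268 = 0 - 268 = -268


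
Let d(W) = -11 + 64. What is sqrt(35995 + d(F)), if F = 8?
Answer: 4*sqrt(2253) ≈ 189.86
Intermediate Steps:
d(W) = 53
sqrt(35995 + d(F)) = sqrt(35995 + 53) = sqrt(36048) = 4*sqrt(2253)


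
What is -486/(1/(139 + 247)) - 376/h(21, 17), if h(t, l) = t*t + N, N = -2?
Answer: -82355020/439 ≈ -1.8760e+5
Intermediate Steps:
h(t, l) = -2 + t² (h(t, l) = t*t - 2 = t² - 2 = -2 + t²)
-486/(1/(139 + 247)) - 376/h(21, 17) = -486/(1/(139 + 247)) - 376/(-2 + 21²) = -486/(1/386) - 376/(-2 + 441) = -486/1/386 - 376/439 = -486*386 - 376*1/439 = -187596 - 376/439 = -82355020/439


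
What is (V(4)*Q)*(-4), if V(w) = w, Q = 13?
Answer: -208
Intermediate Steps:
(V(4)*Q)*(-4) = (4*13)*(-4) = 52*(-4) = -208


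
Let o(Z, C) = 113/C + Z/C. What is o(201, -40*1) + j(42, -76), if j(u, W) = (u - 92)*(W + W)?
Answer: 151843/20 ≈ 7592.1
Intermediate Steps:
j(u, W) = 2*W*(-92 + u) (j(u, W) = (-92 + u)*(2*W) = 2*W*(-92 + u))
o(201, -40*1) + j(42, -76) = (113 + 201)/((-40*1)) + 2*(-76)*(-92 + 42) = 314/(-40) + 2*(-76)*(-50) = -1/40*314 + 7600 = -157/20 + 7600 = 151843/20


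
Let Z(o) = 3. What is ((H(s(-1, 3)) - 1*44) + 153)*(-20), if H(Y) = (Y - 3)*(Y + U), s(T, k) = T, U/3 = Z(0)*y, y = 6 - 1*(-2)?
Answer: 3500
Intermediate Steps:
y = 8 (y = 6 + 2 = 8)
U = 72 (U = 3*(3*8) = 3*24 = 72)
H(Y) = (-3 + Y)*(72 + Y) (H(Y) = (Y - 3)*(Y + 72) = (-3 + Y)*(72 + Y))
((H(s(-1, 3)) - 1*44) + 153)*(-20) = (((-216 + (-1)² + 69*(-1)) - 1*44) + 153)*(-20) = (((-216 + 1 - 69) - 44) + 153)*(-20) = ((-284 - 44) + 153)*(-20) = (-328 + 153)*(-20) = -175*(-20) = 3500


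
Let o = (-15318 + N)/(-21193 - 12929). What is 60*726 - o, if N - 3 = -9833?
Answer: 743164586/17061 ≈ 43559.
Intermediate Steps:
N = -9830 (N = 3 - 9833 = -9830)
o = 12574/17061 (o = (-15318 - 9830)/(-21193 - 12929) = -25148/(-34122) = -25148*(-1/34122) = 12574/17061 ≈ 0.73700)
60*726 - o = 60*726 - 1*12574/17061 = 43560 - 12574/17061 = 743164586/17061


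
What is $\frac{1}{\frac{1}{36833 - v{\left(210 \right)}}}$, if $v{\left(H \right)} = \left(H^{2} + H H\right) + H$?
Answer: $-51577$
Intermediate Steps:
$v{\left(H \right)} = H + 2 H^{2}$ ($v{\left(H \right)} = \left(H^{2} + H^{2}\right) + H = 2 H^{2} + H = H + 2 H^{2}$)
$\frac{1}{\frac{1}{36833 - v{\left(210 \right)}}} = \frac{1}{\frac{1}{36833 - 210 \left(1 + 2 \cdot 210\right)}} = \frac{1}{\frac{1}{36833 - 210 \left(1 + 420\right)}} = \frac{1}{\frac{1}{36833 - 210 \cdot 421}} = \frac{1}{\frac{1}{36833 - 88410}} = \frac{1}{\frac{1}{-51577}} = \frac{1}{- \frac{1}{51577}} = -51577$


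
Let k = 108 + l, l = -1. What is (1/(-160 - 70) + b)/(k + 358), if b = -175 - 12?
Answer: -14337/35650 ≈ -0.40216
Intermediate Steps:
b = -187
k = 107 (k = 108 - 1 = 107)
(1/(-160 - 70) + b)/(k + 358) = (1/(-160 - 70) - 187)/(107 + 358) = (1/(-230) - 187)/465 = (-1/230 - 187)*(1/465) = -43011/230*1/465 = -14337/35650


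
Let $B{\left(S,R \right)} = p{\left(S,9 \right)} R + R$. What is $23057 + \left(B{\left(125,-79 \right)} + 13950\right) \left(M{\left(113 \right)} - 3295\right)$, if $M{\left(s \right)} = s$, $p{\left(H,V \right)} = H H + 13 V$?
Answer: $3913078011$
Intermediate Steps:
$p{\left(H,V \right)} = H^{2} + 13 V$
$B{\left(S,R \right)} = R + R \left(117 + S^{2}\right)$ ($B{\left(S,R \right)} = \left(S^{2} + 13 \cdot 9\right) R + R = \left(S^{2} + 117\right) R + R = \left(117 + S^{2}\right) R + R = R \left(117 + S^{2}\right) + R = R + R \left(117 + S^{2}\right)$)
$23057 + \left(B{\left(125,-79 \right)} + 13950\right) \left(M{\left(113 \right)} - 3295\right) = 23057 + \left(- 79 \left(118 + 125^{2}\right) + 13950\right) \left(113 - 3295\right) = 23057 + \left(- 79 \left(118 + 15625\right) + 13950\right) \left(-3182\right) = 23057 + \left(\left(-79\right) 15743 + 13950\right) \left(-3182\right) = 23057 + \left(-1243697 + 13950\right) \left(-3182\right) = 23057 - -3913054954 = 23057 + 3913054954 = 3913078011$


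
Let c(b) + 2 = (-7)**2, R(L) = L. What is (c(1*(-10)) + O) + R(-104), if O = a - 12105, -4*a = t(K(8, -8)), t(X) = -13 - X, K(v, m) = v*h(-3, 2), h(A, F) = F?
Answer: -48619/4 ≈ -12155.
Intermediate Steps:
K(v, m) = 2*v (K(v, m) = v*2 = 2*v)
a = 29/4 (a = -(-13 - 2*8)/4 = -(-13 - 1*16)/4 = -(-13 - 16)/4 = -1/4*(-29) = 29/4 ≈ 7.2500)
c(b) = 47 (c(b) = -2 + (-7)**2 = -2 + 49 = 47)
O = -48391/4 (O = 29/4 - 12105 = -48391/4 ≈ -12098.)
(c(1*(-10)) + O) + R(-104) = (47 - 48391/4) - 104 = -48203/4 - 104 = -48619/4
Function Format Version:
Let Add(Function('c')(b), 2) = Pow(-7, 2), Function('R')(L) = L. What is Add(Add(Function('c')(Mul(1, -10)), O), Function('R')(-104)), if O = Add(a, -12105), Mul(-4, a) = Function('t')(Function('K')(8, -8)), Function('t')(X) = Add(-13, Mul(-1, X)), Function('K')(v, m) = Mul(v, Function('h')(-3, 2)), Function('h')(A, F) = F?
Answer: Rational(-48619, 4) ≈ -12155.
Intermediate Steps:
Function('K')(v, m) = Mul(2, v) (Function('K')(v, m) = Mul(v, 2) = Mul(2, v))
a = Rational(29, 4) (a = Mul(Rational(-1, 4), Add(-13, Mul(-1, Mul(2, 8)))) = Mul(Rational(-1, 4), Add(-13, Mul(-1, 16))) = Mul(Rational(-1, 4), Add(-13, -16)) = Mul(Rational(-1, 4), -29) = Rational(29, 4) ≈ 7.2500)
Function('c')(b) = 47 (Function('c')(b) = Add(-2, Pow(-7, 2)) = Add(-2, 49) = 47)
O = Rational(-48391, 4) (O = Add(Rational(29, 4), -12105) = Rational(-48391, 4) ≈ -12098.)
Add(Add(Function('c')(Mul(1, -10)), O), Function('R')(-104)) = Add(Add(47, Rational(-48391, 4)), -104) = Add(Rational(-48203, 4), -104) = Rational(-48619, 4)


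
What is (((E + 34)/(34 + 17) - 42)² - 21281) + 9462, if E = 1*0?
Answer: -90995/9 ≈ -10111.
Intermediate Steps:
E = 0
(((E + 34)/(34 + 17) - 42)² - 21281) + 9462 = (((0 + 34)/(34 + 17) - 42)² - 21281) + 9462 = ((34/51 - 42)² - 21281) + 9462 = ((34*(1/51) - 42)² - 21281) + 9462 = ((⅔ - 42)² - 21281) + 9462 = ((-124/3)² - 21281) + 9462 = (15376/9 - 21281) + 9462 = -176153/9 + 9462 = -90995/9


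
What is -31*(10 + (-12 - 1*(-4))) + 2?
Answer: -60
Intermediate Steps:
-31*(10 + (-12 - 1*(-4))) + 2 = -31*(10 + (-12 + 4)) + 2 = -31*(10 - 8) + 2 = -31*2 + 2 = -62 + 2 = -60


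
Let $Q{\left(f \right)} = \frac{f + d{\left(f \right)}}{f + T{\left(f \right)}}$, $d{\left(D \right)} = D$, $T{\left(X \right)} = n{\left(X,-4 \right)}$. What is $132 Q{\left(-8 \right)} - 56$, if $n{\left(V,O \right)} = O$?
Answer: $120$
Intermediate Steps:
$T{\left(X \right)} = -4$
$Q{\left(f \right)} = \frac{2 f}{-4 + f}$ ($Q{\left(f \right)} = \frac{f + f}{f - 4} = \frac{2 f}{-4 + f}$)
$132 Q{\left(-8 \right)} - 56 = 132 \cdot 2 \left(-8\right) \frac{1}{-4 - 8} - 56 = 132 \cdot 2 \left(-8\right) \frac{1}{-12} - 56 = 132 \cdot 2 \left(-8\right) \left(- \frac{1}{12}\right) - 56 = 132 \cdot \frac{4}{3} - 56 = 176 - 56 = 120$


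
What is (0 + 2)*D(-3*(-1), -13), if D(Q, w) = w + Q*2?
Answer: -14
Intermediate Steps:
D(Q, w) = w + 2*Q
(0 + 2)*D(-3*(-1), -13) = (0 + 2)*(-13 + 2*(-3*(-1))) = 2*(-13 + 2*3) = 2*(-13 + 6) = 2*(-7) = -14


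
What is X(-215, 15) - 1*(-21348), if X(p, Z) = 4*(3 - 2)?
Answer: 21352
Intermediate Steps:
X(p, Z) = 4 (X(p, Z) = 4*1 = 4)
X(-215, 15) - 1*(-21348) = 4 - 1*(-21348) = 4 + 21348 = 21352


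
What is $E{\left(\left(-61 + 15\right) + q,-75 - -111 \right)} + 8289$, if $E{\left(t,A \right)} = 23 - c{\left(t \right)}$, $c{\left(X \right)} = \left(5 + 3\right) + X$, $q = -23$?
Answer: $8373$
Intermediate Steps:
$c{\left(X \right)} = 8 + X$
$E{\left(t,A \right)} = 15 - t$ ($E{\left(t,A \right)} = 23 - \left(8 + t\right) = 15 - t$)
$E{\left(\left(-61 + 15\right) + q,-75 - -111 \right)} + 8289 = \left(15 - \left(\left(-61 + 15\right) - 23\right)\right) + 8289 = \left(15 - \left(-46 - 23\right)\right) + 8289 = \left(15 - -69\right) + 8289 = \left(15 + 69\right) + 8289 = 84 + 8289 = 8373$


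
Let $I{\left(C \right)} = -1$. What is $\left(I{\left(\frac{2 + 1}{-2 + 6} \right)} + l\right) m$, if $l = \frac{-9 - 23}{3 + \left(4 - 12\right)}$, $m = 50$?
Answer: $270$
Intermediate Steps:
$l = \frac{32}{5}$ ($l = - \frac{32}{3 - 8} = - \frac{32}{-5} = \left(-32\right) \left(- \frac{1}{5}\right) = \frac{32}{5} \approx 6.4$)
$\left(I{\left(\frac{2 + 1}{-2 + 6} \right)} + l\right) m = \left(-1 + \frac{32}{5}\right) 50 = \frac{27}{5} \cdot 50 = 270$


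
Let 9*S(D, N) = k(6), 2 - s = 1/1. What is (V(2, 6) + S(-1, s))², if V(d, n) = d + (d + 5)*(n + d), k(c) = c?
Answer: 30976/9 ≈ 3441.8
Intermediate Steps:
s = 1 (s = 2 - 1/1 = 2 - 1*1 = 2 - 1 = 1)
S(D, N) = ⅔ (S(D, N) = (⅑)*6 = ⅔)
V(d, n) = d + (5 + d)*(d + n)
(V(2, 6) + S(-1, s))² = ((2² + 5*6 + 6*2 + 2*6) + ⅔)² = ((4 + 30 + 12 + 12) + ⅔)² = (58 + ⅔)² = (176/3)² = 30976/9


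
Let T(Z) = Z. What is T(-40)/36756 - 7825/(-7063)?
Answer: 71833295/64901907 ≈ 1.1068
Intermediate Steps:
T(-40)/36756 - 7825/(-7063) = -40/36756 - 7825/(-7063) = -40*1/36756 - 7825*(-1/7063) = -10/9189 + 7825/7063 = 71833295/64901907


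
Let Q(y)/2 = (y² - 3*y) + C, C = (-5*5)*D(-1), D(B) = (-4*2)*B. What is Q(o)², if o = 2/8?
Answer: 10310521/64 ≈ 1.6110e+5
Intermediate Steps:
D(B) = -8*B
C = -200 (C = (-5*5)*(-8*(-1)) = -25*8 = -200)
o = ¼ (o = 2*(⅛) = ¼ ≈ 0.25000)
Q(y) = -400 - 6*y + 2*y² (Q(y) = 2*((y² - 3*y) - 200) = 2*(-200 + y² - 3*y) = -400 - 6*y + 2*y²)
Q(o)² = (-400 - 6*¼ + 2*(¼)²)² = (-400 - 3/2 + 2*(1/16))² = (-400 - 3/2 + ⅛)² = (-3211/8)² = 10310521/64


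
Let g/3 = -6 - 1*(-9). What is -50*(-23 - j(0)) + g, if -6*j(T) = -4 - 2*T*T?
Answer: 3577/3 ≈ 1192.3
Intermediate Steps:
j(T) = ⅔ + T²/3 (j(T) = -(-4 - 2*T*T)/6 = -(-4 - 2*T²)/6 = ⅔ + T²/3)
g = 9 (g = 3*(-6 - 1*(-9)) = 3*(-6 + 9) = 3*3 = 9)
-50*(-23 - j(0)) + g = -50*(-23 - (⅔ + (⅓)*0²)) + 9 = -50*(-23 - (⅔ + (⅓)*0)) + 9 = -50*(-23 - (⅔ + 0)) + 9 = -50*(-23 - 1*⅔) + 9 = -50*(-23 - ⅔) + 9 = -50*(-71/3) + 9 = 3550/3 + 9 = 3577/3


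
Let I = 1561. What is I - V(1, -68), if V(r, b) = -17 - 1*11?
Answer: 1589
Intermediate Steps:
V(r, b) = -28 (V(r, b) = -17 - 11 = -28)
I - V(1, -68) = 1561 - 1*(-28) = 1561 + 28 = 1589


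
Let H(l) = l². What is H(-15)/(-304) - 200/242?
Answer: -57625/36784 ≈ -1.5666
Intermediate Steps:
H(-15)/(-304) - 200/242 = (-15)²/(-304) - 200/242 = 225*(-1/304) - 200*1/242 = -225/304 - 100/121 = -57625/36784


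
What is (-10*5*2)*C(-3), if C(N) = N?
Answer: 300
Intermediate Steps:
(-10*5*2)*C(-3) = (-10*5*2)*(-3) = -50*2*(-3) = -100*(-3) = 300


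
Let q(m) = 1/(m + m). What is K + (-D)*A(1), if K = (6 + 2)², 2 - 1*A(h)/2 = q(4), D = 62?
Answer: -337/2 ≈ -168.50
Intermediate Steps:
q(m) = 1/(2*m)
A(h) = 15/4 (A(h) = 4 - 1/4 = 4 - 2*⅛ = 4 - ¼ = 15/4)
K = 64 (K = 8² = 64)
K + (-D)*A(1) = 64 - 1*62*(15/4) = 64 - 62*15/4 = 64 - 465/2 = -337/2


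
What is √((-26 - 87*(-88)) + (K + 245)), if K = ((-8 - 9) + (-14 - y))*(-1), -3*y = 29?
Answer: √71067/3 ≈ 88.861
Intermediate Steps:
y = -29/3 (y = -⅓*29 = -29/3 ≈ -9.6667)
K = 64/3 (K = ((-8 - 9) + (-14 - 1*(-29/3)))*(-1) = (-17 + (-14 + 29/3))*(-1) = (-17 - 13/3)*(-1) = -64/3*(-1) = 64/3 ≈ 21.333)
√((-26 - 87*(-88)) + (K + 245)) = √((-26 - 87*(-88)) + (64/3 + 245)) = √((-26 + 7656) + 799/3) = √(7630 + 799/3) = √(23689/3) = √71067/3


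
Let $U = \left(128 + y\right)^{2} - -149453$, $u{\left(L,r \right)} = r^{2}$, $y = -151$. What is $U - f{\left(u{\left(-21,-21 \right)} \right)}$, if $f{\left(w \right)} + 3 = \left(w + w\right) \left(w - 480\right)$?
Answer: $184383$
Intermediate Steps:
$f{\left(w \right)} = -3 + 2 w \left(-480 + w\right)$ ($f{\left(w \right)} = -3 + \left(w + w\right) \left(w - 480\right) = -3 + 2 w \left(-480 + w\right)$)
$U = 149982$ ($U = \left(128 - 151\right)^{2} - -149453 = \left(-23\right)^{2} + 149453 = 529 + 149453 = 149982$)
$U - f{\left(u{\left(-21,-21 \right)} \right)} = 149982 - \left(-3 - 960 \left(-21\right)^{2} + 2 \left(\left(-21\right)^{2}\right)^{2}\right) = 149982 - \left(-3 - 423360 + 2 \cdot 441^{2}\right) = 149982 - \left(-3 - 423360 + 2 \cdot 194481\right) = 149982 - \left(-3 - 423360 + 388962\right) = 149982 - -34401 = 149982 + 34401 = 184383$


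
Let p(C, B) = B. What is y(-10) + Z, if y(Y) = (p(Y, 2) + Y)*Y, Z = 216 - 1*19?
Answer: 277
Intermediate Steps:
Z = 197 (Z = 216 - 19 = 197)
y(Y) = Y*(2 + Y) (y(Y) = (2 + Y)*Y = Y*(2 + Y))
y(-10) + Z = -10*(2 - 10) + 197 = -10*(-8) + 197 = 80 + 197 = 277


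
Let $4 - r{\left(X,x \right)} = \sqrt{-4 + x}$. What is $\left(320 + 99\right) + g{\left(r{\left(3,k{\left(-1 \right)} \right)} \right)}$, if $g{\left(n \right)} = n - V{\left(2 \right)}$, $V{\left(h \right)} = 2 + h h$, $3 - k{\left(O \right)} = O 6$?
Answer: $417 - \sqrt{5} \approx 414.76$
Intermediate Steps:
$k{\left(O \right)} = 3 - 6 O$ ($k{\left(O \right)} = 3 - O 6 = 3 - 6 O$)
$V{\left(h \right)} = 2 + h^{2}$
$r{\left(X,x \right)} = 4 - \sqrt{-4 + x}$
$g{\left(n \right)} = -6 + n$ ($g{\left(n \right)} = n - \left(2 + 2^{2}\right) = n - \left(2 + 4\right) = n - 6 = -6 + n$)
$\left(320 + 99\right) + g{\left(r{\left(3,k{\left(-1 \right)} \right)} \right)} = \left(320 + 99\right) - \left(2 + \sqrt{-4 + \left(3 - -6\right)}\right) = 419 - \left(2 + \sqrt{-4 + \left(3 + 6\right)}\right) = 419 - \left(2 + \sqrt{-4 + 9}\right) = 419 - \left(2 + \sqrt{5}\right) = 417 - \sqrt{5}$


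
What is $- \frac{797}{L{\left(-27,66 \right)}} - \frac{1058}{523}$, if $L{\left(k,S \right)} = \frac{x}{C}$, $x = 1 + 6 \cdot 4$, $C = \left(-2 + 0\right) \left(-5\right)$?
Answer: $- \frac{838952}{2615} \approx -320.82$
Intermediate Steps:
$C = 10$ ($C = \left(-2\right) \left(-5\right) = 10$)
$x = 25$ ($x = 1 + 24 = 25$)
$L{\left(k,S \right)} = \frac{5}{2}$ ($L{\left(k,S \right)} = \frac{25}{10} = 25 \cdot \frac{1}{10} = \frac{5}{2}$)
$- \frac{797}{L{\left(-27,66 \right)}} - \frac{1058}{523} = - \frac{797}{\frac{5}{2}} - \frac{1058}{523} = \left(-797\right) \frac{2}{5} - \frac{1058}{523} = - \frac{1594}{5} - \frac{1058}{523} = - \frac{838952}{2615}$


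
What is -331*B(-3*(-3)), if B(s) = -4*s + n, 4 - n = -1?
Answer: 10261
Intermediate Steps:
n = 5 (n = 4 - 1*(-1) = 4 + 1 = 5)
B(s) = 5 - 4*s (B(s) = -4*s + 5 = 5 - 4*s)
-331*B(-3*(-3)) = -331*(5 - (-12)*(-3)) = -331*(5 - 4*9) = -331*(5 - 36) = -331*(-31) = 10261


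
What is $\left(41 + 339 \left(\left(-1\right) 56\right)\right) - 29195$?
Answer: $-48138$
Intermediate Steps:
$\left(41 + 339 \left(\left(-1\right) 56\right)\right) - 29195 = \left(41 + 339 \left(-56\right)\right) - 29195 = \left(41 - 18984\right) - 29195 = -18943 - 29195 = -48138$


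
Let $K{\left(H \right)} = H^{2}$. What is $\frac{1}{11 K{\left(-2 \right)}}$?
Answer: $\frac{1}{44} \approx 0.022727$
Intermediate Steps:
$\frac{1}{11 K{\left(-2 \right)}} = \frac{1}{11 \left(-2\right)^{2}} = \frac{1}{11 \cdot 4} = \frac{1}{44}$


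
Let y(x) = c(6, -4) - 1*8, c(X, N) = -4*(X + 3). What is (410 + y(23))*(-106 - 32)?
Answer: -50508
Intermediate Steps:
c(X, N) = -12 - 4*X (c(X, N) = -4*(3 + X) = -12 - 4*X)
y(x) = -44 (y(x) = (-12 - 4*6) - 1*8 = (-12 - 24) - 8 = -36 - 8 = -44)
(410 + y(23))*(-106 - 32) = (410 - 44)*(-106 - 32) = 366*(-138) = -50508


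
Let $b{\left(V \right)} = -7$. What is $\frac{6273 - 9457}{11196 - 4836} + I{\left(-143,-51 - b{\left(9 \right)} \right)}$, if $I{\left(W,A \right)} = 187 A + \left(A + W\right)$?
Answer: $- \frac{6690323}{795} \approx -8415.5$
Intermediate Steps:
$I{\left(W,A \right)} = W + 188 A$
$\frac{6273 - 9457}{11196 - 4836} + I{\left(-143,-51 - b{\left(9 \right)} \right)} = \frac{6273 - 9457}{11196 - 4836} + \left(-143 + 188 \left(-51 - -7\right)\right) = - \frac{3184}{6360} + \left(-143 + 188 \left(-51 + 7\right)\right) = \left(-3184\right) \frac{1}{6360} + \left(-143 + 188 \left(-44\right)\right) = - \frac{398}{795} - 8415 = - \frac{6690323}{795}$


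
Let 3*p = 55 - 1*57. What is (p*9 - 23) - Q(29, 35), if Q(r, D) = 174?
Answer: -203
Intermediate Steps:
p = -⅔ (p = (55 - 1*57)/3 = (55 - 57)/3 = (⅓)*(-2) = -⅔ ≈ -0.66667)
(p*9 - 23) - Q(29, 35) = (-⅔*9 - 23) - 1*174 = (-6 - 23) - 174 = -29 - 174 = -203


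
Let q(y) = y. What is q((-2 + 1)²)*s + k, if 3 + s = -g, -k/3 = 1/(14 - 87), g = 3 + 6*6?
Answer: -3063/73 ≈ -41.959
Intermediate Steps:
g = 39 (g = 3 + 36 = 39)
k = 3/73 (k = -3/(14 - 87) = -3/(-73) = -3*(-1/73) = 3/73 ≈ 0.041096)
s = -42 (s = -3 - 1*39 = -3 - 39 = -42)
q((-2 + 1)²)*s + k = (-2 + 1)²*(-42) + 3/73 = (-1)²*(-42) + 3/73 = 1*(-42) + 3/73 = -42 + 3/73 = -3063/73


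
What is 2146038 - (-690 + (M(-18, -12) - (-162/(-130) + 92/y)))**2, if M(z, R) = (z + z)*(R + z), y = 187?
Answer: 294792282344621/147744025 ≈ 1.9953e+6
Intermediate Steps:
M(z, R) = 2*z*(R + z) (M(z, R) = (2*z)*(R + z) = 2*z*(R + z))
2146038 - (-690 + (M(-18, -12) - (-162/(-130) + 92/y)))**2 = 2146038 - (-690 + (2*(-18)*(-12 - 18) - (-162/(-130) + 92/187)))**2 = 2146038 - (-690 + (2*(-18)*(-30) - (-162*(-1/130) + 92*(1/187))))**2 = 2146038 - (-690 + (1080 - (81/65 + 92/187)))**2 = 2146038 - (-690 + (1080 - 1*21127/12155))**2 = 2146038 - (-690 + (1080 - 21127/12155))**2 = 2146038 - (-690 + 13106273/12155)**2 = 2146038 - (4719323/12155)**2 = 2146038 - 1*22272009578329/147744025 = 2146038 - 22272009578329/147744025 = 294792282344621/147744025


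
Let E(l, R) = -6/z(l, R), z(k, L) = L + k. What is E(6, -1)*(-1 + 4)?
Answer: -18/5 ≈ -3.6000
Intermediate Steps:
E(l, R) = -6/(R + l)
E(6, -1)*(-1 + 4) = (-6/(-1 + 6))*(-1 + 4) = -6/5*3 = -18/5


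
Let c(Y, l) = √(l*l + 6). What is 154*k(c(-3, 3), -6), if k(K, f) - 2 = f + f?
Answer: -1540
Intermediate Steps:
c(Y, l) = √(6 + l²) (c(Y, l) = √(l² + 6) = √(6 + l²))
k(K, f) = 2 + 2*f (k(K, f) = 2 + (f + f) = 2 + 2*f)
154*k(c(-3, 3), -6) = 154*(2 + 2*(-6)) = 154*(2 - 12) = 154*(-10) = -1540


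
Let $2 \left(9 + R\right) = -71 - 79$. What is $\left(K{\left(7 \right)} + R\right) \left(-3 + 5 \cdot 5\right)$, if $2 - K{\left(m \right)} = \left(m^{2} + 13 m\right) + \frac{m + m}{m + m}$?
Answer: $-4906$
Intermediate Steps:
$R = -84$ ($R = -9 + \frac{-71 - 79}{2} = -9 + \frac{1}{2} \left(-150\right) = -9 - 75 = -84$)
$K{\left(m \right)} = 1 - m^{2} - 13 m$ ($K{\left(m \right)} = 2 - \left(\left(m^{2} + 13 m\right) + \frac{m + m}{m + m}\right) = 2 - \left(\left(m^{2} + 13 m\right) + \frac{2 m}{2 m}\right) = 2 - \left(\left(m^{2} + 13 m\right) + 2 m \frac{1}{2 m}\right) = 2 - \left(\left(m^{2} + 13 m\right) + 1\right) = 2 - \left(1 + m^{2} + 13 m\right) = 1 - m^{2} - 13 m$)
$\left(K{\left(7 \right)} + R\right) \left(-3 + 5 \cdot 5\right) = \left(\left(1 - 7^{2} - 91\right) - 84\right) \left(-3 + 5 \cdot 5\right) = \left(\left(1 - 49 - 91\right) - 84\right) \left(-3 + 25\right) = \left(\left(1 - 49 - 91\right) - 84\right) 22 = \left(-139 - 84\right) 22 = \left(-223\right) 22 = -4906$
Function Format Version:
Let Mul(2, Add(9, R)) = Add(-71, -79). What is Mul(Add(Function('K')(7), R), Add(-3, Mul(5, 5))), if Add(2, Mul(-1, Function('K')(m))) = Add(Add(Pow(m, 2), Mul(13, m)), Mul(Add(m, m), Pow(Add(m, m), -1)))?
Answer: -4906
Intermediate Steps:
R = -84 (R = Add(-9, Mul(Rational(1, 2), Add(-71, -79))) = Add(-9, Mul(Rational(1, 2), -150)) = Add(-9, -75) = -84)
Function('K')(m) = Add(1, Mul(-1, Pow(m, 2)), Mul(-13, m)) (Function('K')(m) = Add(2, Mul(-1, Add(Add(Pow(m, 2), Mul(13, m)), Mul(Add(m, m), Pow(Add(m, m), -1))))) = Add(2, Mul(-1, Add(Add(Pow(m, 2), Mul(13, m)), Mul(Mul(2, m), Pow(Mul(2, m), -1))))) = Add(2, Mul(-1, Add(Add(Pow(m, 2), Mul(13, m)), Mul(Mul(2, m), Mul(Rational(1, 2), Pow(m, -1)))))) = Add(2, Mul(-1, Add(Add(Pow(m, 2), Mul(13, m)), 1))) = Add(2, Mul(-1, Add(1, Pow(m, 2), Mul(13, m)))) = Add(2, Add(-1, Mul(-1, Pow(m, 2)), Mul(-13, m))) = Add(1, Mul(-1, Pow(m, 2)), Mul(-13, m)))
Mul(Add(Function('K')(7), R), Add(-3, Mul(5, 5))) = Mul(Add(Add(1, Mul(-1, Pow(7, 2)), Mul(-13, 7)), -84), Add(-3, Mul(5, 5))) = Mul(Add(Add(1, Mul(-1, 49), -91), -84), Add(-3, 25)) = Mul(Add(Add(1, -49, -91), -84), 22) = Mul(Add(-139, -84), 22) = Mul(-223, 22) = -4906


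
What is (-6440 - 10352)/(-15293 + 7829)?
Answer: 2099/933 ≈ 2.2497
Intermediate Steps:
(-6440 - 10352)/(-15293 + 7829) = -16792/(-7464) = -16792*(-1/7464) = 2099/933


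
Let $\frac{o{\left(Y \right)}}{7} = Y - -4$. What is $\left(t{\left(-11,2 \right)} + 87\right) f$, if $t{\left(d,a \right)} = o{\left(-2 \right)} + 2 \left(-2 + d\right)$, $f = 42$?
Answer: $3150$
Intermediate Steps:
$o{\left(Y \right)} = 28 + 7 Y$ ($o{\left(Y \right)} = 7 \left(Y - -4\right) = 7 \left(Y + 4\right) = 7 \left(4 + Y\right) = 28 + 7 Y$)
$t{\left(d,a \right)} = 10 + 2 d$ ($t{\left(d,a \right)} = \left(28 + 7 \left(-2\right)\right) + 2 \left(-2 + d\right) = \left(28 - 14\right) + \left(-4 + 2 d\right) = 14 + \left(-4 + 2 d\right) = 10 + 2 d$)
$\left(t{\left(-11,2 \right)} + 87\right) f = \left(\left(10 + 2 \left(-11\right)\right) + 87\right) 42 = \left(\left(10 - 22\right) + 87\right) 42 = \left(-12 + 87\right) 42 = 75 \cdot 42 = 3150$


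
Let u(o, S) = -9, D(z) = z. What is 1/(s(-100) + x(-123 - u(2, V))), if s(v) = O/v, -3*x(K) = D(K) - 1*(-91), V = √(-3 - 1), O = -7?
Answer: 300/2321 ≈ 0.12925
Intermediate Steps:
V = 2*I (V = √(-4) = 2*I ≈ 2.0*I)
x(K) = -91/3 - K/3 (x(K) = -(K - 1*(-91))/3 = -(K + 91)/3 = -(91 + K)/3 = -91/3 - K/3)
s(v) = -7/v
1/(s(-100) + x(-123 - u(2, V))) = 1/(-7/(-100) + (-91/3 - (-123 - 1*(-9))/3)) = 1/(-7*(-1/100) + (-91/3 - (-123 + 9)/3)) = 1/(7/100 + (-91/3 - ⅓*(-114))) = 1/(7/100 + (-91/3 + 38)) = 1/(7/100 + 23/3) = 1/(2321/300) = 300/2321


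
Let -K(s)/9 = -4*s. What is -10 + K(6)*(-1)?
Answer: -226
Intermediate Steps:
K(s) = 36*s (K(s) = -(-36)*s = 36*s)
-10 + K(6)*(-1) = -10 + (36*6)*(-1) = -10 + 216*(-1) = -10 - 216 = -226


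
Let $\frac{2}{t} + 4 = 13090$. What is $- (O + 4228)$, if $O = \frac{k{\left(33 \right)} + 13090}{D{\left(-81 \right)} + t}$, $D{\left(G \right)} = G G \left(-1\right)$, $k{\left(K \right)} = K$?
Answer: $- \frac{16492395457}{3902602} \approx -4226.0$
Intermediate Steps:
$t = \frac{1}{6543}$ ($t = \frac{2}{-4 + 13090} = \frac{2}{13086} = 2 \cdot \frac{1}{13086} = \frac{1}{6543} \approx 0.00015284$)
$D{\left(G \right)} = - G^{2}$ ($D{\left(G \right)} = G^{2} \left(-1\right) = - G^{2}$)
$O = - \frac{7805799}{3902602}$ ($O = \frac{33 + 13090}{- \left(-81\right)^{2} + \frac{1}{6543}} = \frac{13123}{\left(-1\right) 6561 + \frac{1}{6543}} = \frac{13123}{-6561 + \frac{1}{6543}} = \frac{13123}{- \frac{42928622}{6543}} = 13123 \left(- \frac{6543}{42928622}\right) = - \frac{7805799}{3902602} \approx -2.0002$)
$- (O + 4228) = - (- \frac{7805799}{3902602} + 4228) = \left(-1\right) \frac{16492395457}{3902602} = - \frac{16492395457}{3902602}$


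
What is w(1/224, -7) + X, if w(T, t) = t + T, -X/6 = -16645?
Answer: 22369313/224 ≈ 99863.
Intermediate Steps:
X = 99870 (X = -6*(-16645) = 99870)
w(T, t) = T + t
w(1/224, -7) + X = (1/224 - 7) + 99870 = -1567/224 + 99870 = 22369313/224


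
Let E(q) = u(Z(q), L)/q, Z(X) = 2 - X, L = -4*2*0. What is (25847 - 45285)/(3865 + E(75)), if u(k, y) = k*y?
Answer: -19438/3865 ≈ -5.0292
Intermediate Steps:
L = 0 (L = -8*0 = 0)
E(q) = 0 (E(q) = ((2 - q)*0)/q = 0/q = 0)
(25847 - 45285)/(3865 + E(75)) = (25847 - 45285)/(3865 + 0) = -19438/3865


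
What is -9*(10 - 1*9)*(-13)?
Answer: 117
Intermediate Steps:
-9*(10 - 1*9)*(-13) = -9*(10 - 9)*(-13) = -9*1*(-13) = -9*(-13) = 117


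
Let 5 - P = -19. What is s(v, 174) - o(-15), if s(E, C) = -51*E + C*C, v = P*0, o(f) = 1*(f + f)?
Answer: 30306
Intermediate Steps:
P = 24 (P = 5 - 1*(-19) = 5 + 19 = 24)
o(f) = 2*f (o(f) = 1*(2*f) = 2*f)
v = 0 (v = 24*0 = 0)
s(E, C) = C**2 - 51*E (s(E, C) = -51*E + C**2 = C**2 - 51*E)
s(v, 174) - o(-15) = (174**2 - 51*0) - 2*(-15) = (30276 + 0) - 1*(-30) = 30276 + 30 = 30306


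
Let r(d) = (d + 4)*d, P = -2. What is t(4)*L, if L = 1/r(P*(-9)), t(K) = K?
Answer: 1/99 ≈ 0.010101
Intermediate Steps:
r(d) = d*(4 + d) (r(d) = (4 + d)*d = d*(4 + d))
L = 1/396 (L = 1/((-2*(-9))*(4 - 2*(-9))) = 1/(18*(4 + 18)) = 1/(18*22) = 1/396 ≈ 0.0025253)
t(4)*L = 4*(1/396) = 1/99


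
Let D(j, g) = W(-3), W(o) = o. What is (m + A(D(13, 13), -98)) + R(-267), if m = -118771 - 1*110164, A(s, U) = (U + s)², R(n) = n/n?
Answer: -218733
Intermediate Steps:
R(n) = 1
D(j, g) = -3
m = -228935 (m = -118771 - 110164 = -228935)
(m + A(D(13, 13), -98)) + R(-267) = (-228935 + (-98 - 3)²) + 1 = (-228935 + (-101)²) + 1 = (-228935 + 10201) + 1 = -218734 + 1 = -218733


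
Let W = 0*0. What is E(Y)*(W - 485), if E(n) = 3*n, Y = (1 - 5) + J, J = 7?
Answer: -4365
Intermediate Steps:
Y = 3 (Y = (1 - 5) + 7 = -4 + 7 = 3)
W = 0
E(Y)*(W - 485) = (3*3)*(0 - 485) = 9*(-485) = -4365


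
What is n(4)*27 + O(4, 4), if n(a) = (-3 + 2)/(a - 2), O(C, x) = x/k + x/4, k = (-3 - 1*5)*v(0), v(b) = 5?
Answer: -63/5 ≈ -12.600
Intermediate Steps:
k = -40 (k = (-3 - 1*5)*5 = (-3 - 5)*5 = -8*5 = -40)
O(C, x) = 9*x/40 (O(C, x) = x/(-40) + x/4 = x*(-1/40) + x*(¼) = -x/40 + x/4 = 9*x/40)
n(a) = -1/(-2 + a)
n(4)*27 + O(4, 4) = -1/(-2 + 4)*27 + (9/40)*4 = -1/2*27 + 9/10 = -1*½*27 + 9/10 = -½*27 + 9/10 = -27/2 + 9/10 = -63/5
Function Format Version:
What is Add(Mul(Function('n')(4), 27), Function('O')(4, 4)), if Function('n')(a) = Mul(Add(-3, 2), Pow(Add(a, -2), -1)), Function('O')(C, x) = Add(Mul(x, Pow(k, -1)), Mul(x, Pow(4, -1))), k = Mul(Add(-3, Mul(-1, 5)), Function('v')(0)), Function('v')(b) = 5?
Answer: Rational(-63, 5) ≈ -12.600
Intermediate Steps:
k = -40 (k = Mul(Add(-3, Mul(-1, 5)), 5) = Mul(Add(-3, -5), 5) = Mul(-8, 5) = -40)
Function('O')(C, x) = Mul(Rational(9, 40), x) (Function('O')(C, x) = Add(Mul(x, Pow(-40, -1)), Mul(x, Pow(4, -1))) = Add(Mul(x, Rational(-1, 40)), Mul(x, Rational(1, 4))) = Add(Mul(Rational(-1, 40), x), Mul(Rational(1, 4), x)) = Mul(Rational(9, 40), x))
Function('n')(a) = Mul(-1, Pow(Add(-2, a), -1))
Add(Mul(Function('n')(4), 27), Function('O')(4, 4)) = Add(Mul(Mul(-1, Pow(Add(-2, 4), -1)), 27), Mul(Rational(9, 40), 4)) = Add(Mul(Mul(-1, Pow(2, -1)), 27), Rational(9, 10)) = Add(Mul(Mul(-1, Rational(1, 2)), 27), Rational(9, 10)) = Add(Mul(Rational(-1, 2), 27), Rational(9, 10)) = Add(Rational(-27, 2), Rational(9, 10)) = Rational(-63, 5)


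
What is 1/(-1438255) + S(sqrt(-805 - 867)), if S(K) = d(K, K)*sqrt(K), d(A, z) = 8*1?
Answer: -1/1438255 + 8*2**(3/4)*209**(1/4)*sqrt(I) ≈ 36.173 + 36.173*I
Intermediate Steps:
d(A, z) = 8
S(K) = 8*sqrt(K)
1/(-1438255) + S(sqrt(-805 - 867)) = 1/(-1438255) + 8*sqrt(sqrt(-805 - 867)) = -1/1438255 + 8*sqrt(sqrt(-1672)) = -1/1438255 + 8*sqrt(2*I*sqrt(418)) = -1/1438255 + 8*(2**(3/4)*209**(1/4)*sqrt(I)) = -1/1438255 + 8*2**(3/4)*209**(1/4)*sqrt(I)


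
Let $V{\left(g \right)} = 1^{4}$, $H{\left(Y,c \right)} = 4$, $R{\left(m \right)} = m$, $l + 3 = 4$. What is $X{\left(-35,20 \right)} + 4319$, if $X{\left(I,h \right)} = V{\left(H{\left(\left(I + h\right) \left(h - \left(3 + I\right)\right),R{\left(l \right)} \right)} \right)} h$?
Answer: $4339$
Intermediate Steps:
$l = 1$ ($l = -3 + 4 = 1$)
$V{\left(g \right)} = 1$
$X{\left(I,h \right)} = h$ ($X{\left(I,h \right)} = 1 h = h$)
$X{\left(-35,20 \right)} + 4319 = 20 + 4319 = 4339$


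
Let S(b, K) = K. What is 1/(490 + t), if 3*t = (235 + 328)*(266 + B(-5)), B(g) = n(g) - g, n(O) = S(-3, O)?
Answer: 3/151228 ≈ 1.9838e-5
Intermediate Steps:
n(O) = O
B(g) = 0 (B(g) = g - g = 0)
t = 149758/3 (t = ((235 + 328)*(266 + 0))/3 = (563*266)/3 = (⅓)*149758 = 149758/3 ≈ 49919.)
1/(490 + t) = 1/(490 + 149758/3) = 1/(151228/3) = 3/151228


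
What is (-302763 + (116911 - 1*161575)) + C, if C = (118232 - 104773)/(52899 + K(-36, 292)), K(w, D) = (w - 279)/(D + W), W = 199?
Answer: -9023747520769/25973094 ≈ -3.4743e+5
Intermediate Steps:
K(w, D) = (-279 + w)/(199 + D) (K(w, D) = (w - 279)/(D + 199) = (-279 + w)/(199 + D))
C = 6608369/25973094 (C = (118232 - 104773)/(52899 + (-279 - 36)/(199 + 292)) = 13459/(52899 - 315/491) = 13459/(25973094/491) = 13459*(491/25973094) = 6608369/25973094 ≈ 0.25443)
(-302763 + (116911 - 1*161575)) + C = (-302763 + (116911 - 1*161575)) + 6608369/25973094 = (-302763 + (116911 - 161575)) + 6608369/25973094 = (-302763 - 44664) + 6608369/25973094 = -347427 + 6608369/25973094 = -9023747520769/25973094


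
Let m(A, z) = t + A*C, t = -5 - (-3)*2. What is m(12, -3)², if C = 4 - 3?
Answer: 169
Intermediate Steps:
C = 1
t = 1 (t = -5 - 1*(-6) = -5 + 6 = 1)
m(A, z) = 1 + A (m(A, z) = 1 + A*1 = 1 + A)
m(12, -3)² = (1 + 12)² = 13² = 169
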